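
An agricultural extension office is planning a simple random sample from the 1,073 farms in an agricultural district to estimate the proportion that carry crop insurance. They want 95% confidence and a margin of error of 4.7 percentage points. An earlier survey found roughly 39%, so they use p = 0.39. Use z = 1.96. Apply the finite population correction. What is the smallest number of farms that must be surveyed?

299

Unadjusted: n₀ = 1.96² × 0.39 × 0.61 / 0.047² ≈ 413.72, so n₀ = 414.
Finite population correction with N = 1,073: n = n₀ / (1 + (n₀−1)/N) = 414 / (1 + 413/1073) = 414 / 1.3849 ≈ 298.94.
Rounding up, n = 299.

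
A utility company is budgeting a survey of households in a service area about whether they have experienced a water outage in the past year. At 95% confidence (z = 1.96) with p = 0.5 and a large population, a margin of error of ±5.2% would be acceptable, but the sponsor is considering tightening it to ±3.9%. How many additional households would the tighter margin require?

At ±5.2%: n = 1.96² × 0.2500 / 0.052² ≈ 355.18 → 356.
At ±3.9%: n = 1.96² × 0.2500 / 0.039² ≈ 631.43 → 632.
Additional respondents: 632 − 356 = 276.

276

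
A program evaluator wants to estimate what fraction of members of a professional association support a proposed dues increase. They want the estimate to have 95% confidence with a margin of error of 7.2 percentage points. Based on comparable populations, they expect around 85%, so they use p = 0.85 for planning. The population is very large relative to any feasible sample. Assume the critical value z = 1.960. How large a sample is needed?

95

With p = 0.85, p(1−p) = 0.1275.
n = z²·p(1−p)/E² = 1.960² × 0.1275 / 0.072² = 3.8416 × 0.1275 / 0.005184 ≈ 94.48.
Rounding up gives n = 95.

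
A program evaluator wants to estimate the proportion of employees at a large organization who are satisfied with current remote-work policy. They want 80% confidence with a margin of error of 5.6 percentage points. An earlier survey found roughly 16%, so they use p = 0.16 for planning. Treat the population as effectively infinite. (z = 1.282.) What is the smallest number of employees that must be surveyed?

With p = 0.16, p(1−p) = 0.1344.
n = z²·p(1−p)/E² = 1.282² × 0.1344 / 0.056² = 1.6435 × 0.1344 / 0.003136 ≈ 70.44.
Rounding up gives n = 71.

71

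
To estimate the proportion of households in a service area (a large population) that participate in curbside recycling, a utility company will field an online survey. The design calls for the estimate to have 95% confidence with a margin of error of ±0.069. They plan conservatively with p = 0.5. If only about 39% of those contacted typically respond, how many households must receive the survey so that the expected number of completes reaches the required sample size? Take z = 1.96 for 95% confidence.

Completed interviews needed: n₀ = 1.96² × 0.2500 / 0.069² ≈ 201.72 → 202.
At a 39% response rate, contacts needed = 202 / 0.39 ≈ 517.95 → 518.

518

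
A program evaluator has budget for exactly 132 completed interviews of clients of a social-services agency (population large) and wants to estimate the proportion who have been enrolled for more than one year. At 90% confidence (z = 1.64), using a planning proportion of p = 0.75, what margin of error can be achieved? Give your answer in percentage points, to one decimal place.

SE(p̂) = √[p(1−p)/n] = √[0.1875/132] = 0.03769.
E = z × SE = 1.64 × 0.03769 = 0.06181, or 6.2 percentage points.

6.2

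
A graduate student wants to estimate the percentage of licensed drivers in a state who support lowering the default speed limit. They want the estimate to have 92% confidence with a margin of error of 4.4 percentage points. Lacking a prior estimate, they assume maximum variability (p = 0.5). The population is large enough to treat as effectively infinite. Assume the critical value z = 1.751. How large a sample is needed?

With p = 0.5, p(1−p) = 0.25.
n = z²·p(1−p)/E² = 1.751² × 0.2500 / 0.044² = 3.0660 × 0.2500 / 0.001936 ≈ 395.92.
Rounding up gives n = 396.

396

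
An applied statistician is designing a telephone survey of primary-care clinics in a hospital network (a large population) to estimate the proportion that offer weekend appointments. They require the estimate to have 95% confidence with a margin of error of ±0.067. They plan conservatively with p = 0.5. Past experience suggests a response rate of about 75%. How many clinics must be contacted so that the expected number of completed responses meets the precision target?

For 95% confidence, z = 1.960.
Completed interviews needed: n₀ = 1.960² × 0.2500 / 0.067² ≈ 213.95 → 214.
At a 75% response rate, contacts needed = 214 / 0.75 ≈ 285.33 → 286.

286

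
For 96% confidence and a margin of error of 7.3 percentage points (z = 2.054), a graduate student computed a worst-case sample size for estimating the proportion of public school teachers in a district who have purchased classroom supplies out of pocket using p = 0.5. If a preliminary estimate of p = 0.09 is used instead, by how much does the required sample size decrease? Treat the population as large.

Conservative (p = 0.5): n = 2.054² × 0.25 / 0.073² ≈ 197.92 → 198.
Using p = 0.09: p(1−p) = 0.0819, so n = 2.054² × 0.0819 / 0.073² ≈ 64.84 → 65.
Reduction: 198 − 65 = 133.

133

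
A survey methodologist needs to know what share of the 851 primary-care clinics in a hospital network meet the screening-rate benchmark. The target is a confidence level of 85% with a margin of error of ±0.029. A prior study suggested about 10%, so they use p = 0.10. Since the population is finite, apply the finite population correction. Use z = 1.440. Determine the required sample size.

177

Unadjusted: n₀ = 1.440² × 0.10 × 0.90 / 0.029² ≈ 221.91, so n₀ = 222.
Finite population correction with N = 851: n = n₀ / (1 + (n₀−1)/N) = 222 / (1 + 221/851) = 222 / 1.2597 ≈ 176.23.
Rounding up, n = 177.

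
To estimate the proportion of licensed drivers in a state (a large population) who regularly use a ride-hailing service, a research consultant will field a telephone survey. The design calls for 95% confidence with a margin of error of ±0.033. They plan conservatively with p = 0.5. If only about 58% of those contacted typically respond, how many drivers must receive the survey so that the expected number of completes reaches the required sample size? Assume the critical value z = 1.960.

1521

Completed interviews needed: n₀ = 1.960² × 0.2500 / 0.033² ≈ 881.91 → 882.
At a 58% response rate, contacts needed = 882 / 0.58 ≈ 1520.69 → 1521.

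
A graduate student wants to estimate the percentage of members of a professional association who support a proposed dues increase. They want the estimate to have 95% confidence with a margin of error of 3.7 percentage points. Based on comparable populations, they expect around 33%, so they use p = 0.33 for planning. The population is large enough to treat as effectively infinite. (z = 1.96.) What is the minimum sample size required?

With p = 0.33, p(1−p) = 0.2211.
n = z²·p(1−p)/E² = 1.96² × 0.2211 / 0.037² = 3.8416 × 0.2211 / 0.001369 ≈ 620.44.
Rounding up gives n = 621.

621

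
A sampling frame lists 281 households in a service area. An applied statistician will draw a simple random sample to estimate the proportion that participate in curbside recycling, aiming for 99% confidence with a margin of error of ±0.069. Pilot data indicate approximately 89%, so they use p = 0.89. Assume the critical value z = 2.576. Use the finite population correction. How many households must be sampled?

Unadjusted: n₀ = 2.576² × 0.89 × 0.11 / 0.069² ≈ 136.45, so n₀ = 137.
Finite population correction with N = 281: n = n₀ / (1 + (n₀−1)/N) = 137 / (1 + 136/281) = 137 / 1.4840 ≈ 92.32.
Rounding up, n = 93.

93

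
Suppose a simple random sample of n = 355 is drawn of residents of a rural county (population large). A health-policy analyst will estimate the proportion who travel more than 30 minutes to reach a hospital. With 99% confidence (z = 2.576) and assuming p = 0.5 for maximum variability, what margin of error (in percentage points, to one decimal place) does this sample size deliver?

SE(p̂) = √[p(1−p)/n] = √[0.2500/355] = 0.02654.
E = z × SE = 2.576 × 0.02654 = 0.06836, or 6.8 percentage points.

6.8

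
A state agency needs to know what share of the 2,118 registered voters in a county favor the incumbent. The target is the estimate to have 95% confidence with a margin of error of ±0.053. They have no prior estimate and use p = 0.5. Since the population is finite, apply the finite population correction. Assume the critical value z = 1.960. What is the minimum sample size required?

Unadjusted: n₀ = 1.960² × 0.50 × 0.50 / 0.053² ≈ 341.90, so n₀ = 342.
Finite population correction with N = 2,118: n = n₀ / (1 + (n₀−1)/N) = 342 / (1 + 341/2118) = 342 / 1.1610 ≈ 294.57.
Rounding up, n = 295.

295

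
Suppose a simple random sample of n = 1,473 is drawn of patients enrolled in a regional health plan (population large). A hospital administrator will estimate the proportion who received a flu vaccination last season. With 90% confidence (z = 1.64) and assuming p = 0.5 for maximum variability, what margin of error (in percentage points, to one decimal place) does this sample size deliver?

2.1

SE(p̂) = √[p(1−p)/n] = √[0.2500/1473] = 0.01303.
E = z × SE = 1.64 × 0.01303 = 0.02137, or 2.1 percentage points.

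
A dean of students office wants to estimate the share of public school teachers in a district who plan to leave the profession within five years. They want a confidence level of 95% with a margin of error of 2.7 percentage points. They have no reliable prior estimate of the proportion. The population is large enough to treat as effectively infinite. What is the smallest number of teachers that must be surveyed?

For 95% confidence, z = 1.960.
With no prior estimate, use p = 0.5, giving p(1−p) = 0.25.
n = z²·p(1−p)/E² = 1.960² × 0.2500 / 0.027² = 3.8416 × 0.2500 / 0.000729 ≈ 1317.42.
Rounding up gives n = 1318.

1318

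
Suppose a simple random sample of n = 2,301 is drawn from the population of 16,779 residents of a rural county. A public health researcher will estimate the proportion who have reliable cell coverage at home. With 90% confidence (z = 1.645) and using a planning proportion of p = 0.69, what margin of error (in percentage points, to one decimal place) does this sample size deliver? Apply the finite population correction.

Finite-population factor: (N−n)/(N−1) = (16779−2301)/(16779−1) = 0.8629.
SE(p̂) = √[p(1−p)/n · (N−n)/(N−1)] = √[0.2139/2301 × 0.8629] = 0.00896.
E = z × SE = 1.645 × 0.00896 = 0.01473 ≈ 1.5 percentage points.

1.5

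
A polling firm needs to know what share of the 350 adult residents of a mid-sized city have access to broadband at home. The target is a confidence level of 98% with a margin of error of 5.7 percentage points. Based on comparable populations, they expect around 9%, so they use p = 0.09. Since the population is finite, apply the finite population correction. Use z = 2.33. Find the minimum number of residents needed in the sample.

Unadjusted: n₀ = 2.33² × 0.09 × 0.91 / 0.057² ≈ 136.85, so n₀ = 137.
Finite population correction with N = 350: n = n₀ / (1 + (n₀−1)/N) = 137 / (1 + 136/350) = 137 / 1.3886 ≈ 98.66.
Rounding up, n = 99.

99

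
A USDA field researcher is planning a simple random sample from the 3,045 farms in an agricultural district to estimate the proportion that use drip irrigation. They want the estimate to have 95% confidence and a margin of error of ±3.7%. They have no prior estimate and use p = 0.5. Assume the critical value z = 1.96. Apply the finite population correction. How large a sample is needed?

Unadjusted: n₀ = 1.96² × 0.50 × 0.50 / 0.037² ≈ 701.53, so n₀ = 702.
Finite population correction with N = 3,045: n = n₀ / (1 + (n₀−1)/N) = 702 / (1 + 701/3045) = 702 / 1.2302 ≈ 570.63.
Rounding up, n = 571.

571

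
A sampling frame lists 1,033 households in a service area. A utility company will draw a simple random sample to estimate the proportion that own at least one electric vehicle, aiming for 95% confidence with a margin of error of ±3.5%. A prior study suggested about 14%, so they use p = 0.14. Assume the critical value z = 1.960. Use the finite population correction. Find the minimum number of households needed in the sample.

Unadjusted: n₀ = 1.960² × 0.14 × 0.86 / 0.035² ≈ 377.57, so n₀ = 378.
Finite population correction with N = 1,033: n = n₀ / (1 + (n₀−1)/N) = 378 / (1 + 377/1033) = 378 / 1.3650 ≈ 276.93.
Rounding up, n = 277.

277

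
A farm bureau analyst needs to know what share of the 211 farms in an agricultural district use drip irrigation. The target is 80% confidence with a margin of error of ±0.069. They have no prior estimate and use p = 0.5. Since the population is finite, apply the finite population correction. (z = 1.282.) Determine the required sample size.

62

Unadjusted: n₀ = 1.282² × 0.50 × 0.50 / 0.069² ≈ 86.30, so n₀ = 87.
Finite population correction with N = 211: n = n₀ / (1 + (n₀−1)/N) = 87 / (1 + 86/211) = 87 / 1.4076 ≈ 61.81.
Rounding up, n = 62.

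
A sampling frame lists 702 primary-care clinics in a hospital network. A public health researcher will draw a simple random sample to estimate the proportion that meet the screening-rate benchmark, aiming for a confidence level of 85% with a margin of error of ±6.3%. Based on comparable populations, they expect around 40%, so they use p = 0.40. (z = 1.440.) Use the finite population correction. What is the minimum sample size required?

107

Unadjusted: n₀ = 1.440² × 0.40 × 0.60 / 0.063² ≈ 125.39, so n₀ = 126.
Finite population correction with N = 702: n = n₀ / (1 + (n₀−1)/N) = 126 / (1 + 125/702) = 126 / 1.1781 ≈ 106.96.
Rounding up, n = 107.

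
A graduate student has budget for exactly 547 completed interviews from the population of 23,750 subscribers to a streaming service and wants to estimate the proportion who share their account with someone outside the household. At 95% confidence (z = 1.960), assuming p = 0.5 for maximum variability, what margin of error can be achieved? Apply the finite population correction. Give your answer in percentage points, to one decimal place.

4.1

Finite-population factor: (N−n)/(N−1) = (23750−547)/(23750−1) = 0.9770.
SE(p̂) = √[p(1−p)/n · (N−n)/(N−1)] = √[0.2500/547 × 0.9770] = 0.02113.
E = z × SE = 1.960 × 0.02113 = 0.04142 ≈ 4.1 percentage points.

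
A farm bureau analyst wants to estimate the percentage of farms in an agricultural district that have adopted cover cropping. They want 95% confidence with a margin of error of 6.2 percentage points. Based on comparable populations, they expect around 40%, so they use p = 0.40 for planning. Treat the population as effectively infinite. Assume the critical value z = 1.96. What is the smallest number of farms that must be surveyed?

With p = 0.40, p(1−p) = 0.2400.
n = z²·p(1−p)/E² = 1.96² × 0.2400 / 0.062² = 3.8416 × 0.2400 / 0.003844 ≈ 239.85.
Rounding up gives n = 240.

240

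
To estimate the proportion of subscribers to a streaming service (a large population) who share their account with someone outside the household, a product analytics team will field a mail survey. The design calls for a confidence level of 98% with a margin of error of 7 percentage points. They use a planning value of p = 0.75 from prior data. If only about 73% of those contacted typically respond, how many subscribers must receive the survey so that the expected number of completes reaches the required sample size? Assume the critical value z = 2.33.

Completed interviews needed: n₀ = 2.33² × 0.1875 / 0.070² ≈ 207.74 → 208.
At a 73% response rate, contacts needed = 208 / 0.73 ≈ 284.93 → 285.

285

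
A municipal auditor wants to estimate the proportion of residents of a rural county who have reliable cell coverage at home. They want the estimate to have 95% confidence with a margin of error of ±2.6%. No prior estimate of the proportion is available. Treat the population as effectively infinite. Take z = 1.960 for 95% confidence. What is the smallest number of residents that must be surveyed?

1421

With no prior estimate, use p = 0.5, giving p(1−p) = 0.25.
n = z²·p(1−p)/E² = 1.960² × 0.2500 / 0.026² = 3.8416 × 0.2500 / 0.000676 ≈ 1420.71.
Rounding up gives n = 1421.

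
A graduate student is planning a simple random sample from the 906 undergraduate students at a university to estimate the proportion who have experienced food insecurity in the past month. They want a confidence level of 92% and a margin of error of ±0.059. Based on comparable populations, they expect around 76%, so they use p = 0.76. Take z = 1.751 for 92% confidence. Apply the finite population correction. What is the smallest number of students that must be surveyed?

Unadjusted: n₀ = 1.751² × 0.76 × 0.24 / 0.059² ≈ 160.65, so n₀ = 161.
Finite population correction with N = 906: n = n₀ / (1 + (n₀−1)/N) = 161 / (1 + 160/906) = 161 / 1.1766 ≈ 136.83.
Rounding up, n = 137.

137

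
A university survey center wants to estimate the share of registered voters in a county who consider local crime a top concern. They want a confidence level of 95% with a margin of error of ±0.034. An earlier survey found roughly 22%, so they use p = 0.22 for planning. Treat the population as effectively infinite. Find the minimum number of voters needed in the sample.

571

For 95% confidence, z = 1.960.
With p = 0.22, p(1−p) = 0.1716.
n = z²·p(1−p)/E² = 1.960² × 0.1716 / 0.034² = 3.8416 × 0.1716 / 0.001156 ≈ 570.26.
Rounding up gives n = 571.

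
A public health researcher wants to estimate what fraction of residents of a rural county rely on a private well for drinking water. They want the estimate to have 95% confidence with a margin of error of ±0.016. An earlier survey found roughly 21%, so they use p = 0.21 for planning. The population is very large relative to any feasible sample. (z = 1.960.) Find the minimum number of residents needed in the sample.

With p = 0.21, p(1−p) = 0.1659.
n = z²·p(1−p)/E² = 1.960² × 0.1659 / 0.016² = 3.8416 × 0.1659 / 0.000256 ≈ 2489.54.
Rounding up gives n = 2490.

2490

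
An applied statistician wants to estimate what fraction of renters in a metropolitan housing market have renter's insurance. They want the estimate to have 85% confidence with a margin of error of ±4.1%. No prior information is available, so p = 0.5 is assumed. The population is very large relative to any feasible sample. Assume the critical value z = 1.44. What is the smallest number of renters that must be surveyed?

With p = 0.5, p(1−p) = 0.25.
n = z²·p(1−p)/E² = 1.44² × 0.2500 / 0.041² = 2.0736 × 0.2500 / 0.001681 ≈ 308.39.
Rounding up gives n = 309.

309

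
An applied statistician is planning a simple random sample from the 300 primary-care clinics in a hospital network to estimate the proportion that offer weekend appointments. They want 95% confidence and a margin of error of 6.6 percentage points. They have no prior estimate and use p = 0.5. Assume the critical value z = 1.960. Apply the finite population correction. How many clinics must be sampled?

Unadjusted: n₀ = 1.960² × 0.50 × 0.50 / 0.066² ≈ 220.48, so n₀ = 221.
Finite population correction with N = 300: n = n₀ / (1 + (n₀−1)/N) = 221 / (1 + 220/300) = 221 / 1.7333 ≈ 127.50.
Rounding up, n = 128.

128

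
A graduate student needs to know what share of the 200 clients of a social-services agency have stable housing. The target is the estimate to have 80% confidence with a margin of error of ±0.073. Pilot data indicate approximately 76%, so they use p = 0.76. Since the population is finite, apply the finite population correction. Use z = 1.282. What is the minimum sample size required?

Unadjusted: n₀ = 1.282² × 0.76 × 0.24 / 0.073² ≈ 56.25, so n₀ = 57.
Finite population correction with N = 200: n = n₀ / (1 + (n₀−1)/N) = 57 / (1 + 56/200) = 57 / 1.2800 ≈ 44.53.
Rounding up, n = 45.

45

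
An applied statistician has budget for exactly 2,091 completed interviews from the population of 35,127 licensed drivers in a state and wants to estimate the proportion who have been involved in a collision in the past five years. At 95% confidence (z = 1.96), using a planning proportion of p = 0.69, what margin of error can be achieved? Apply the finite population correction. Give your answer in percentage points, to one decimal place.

Finite-population factor: (N−n)/(N−1) = (35127−2091)/(35127−1) = 0.9405.
SE(p̂) = √[p(1−p)/n · (N−n)/(N−1)] = √[0.2139/2091 × 0.9405] = 0.00981.
E = z × SE = 1.96 × 0.00981 = 0.01922 ≈ 1.9 percentage points.

1.9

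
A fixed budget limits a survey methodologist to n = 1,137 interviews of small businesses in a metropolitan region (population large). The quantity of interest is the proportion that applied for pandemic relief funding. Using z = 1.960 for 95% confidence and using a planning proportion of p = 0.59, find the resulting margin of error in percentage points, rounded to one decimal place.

SE(p̂) = √[p(1−p)/n] = √[0.2419/1137] = 0.01459.
E = z × SE = 1.960 × 0.01459 = 0.02859, or 2.9 percentage points.

2.9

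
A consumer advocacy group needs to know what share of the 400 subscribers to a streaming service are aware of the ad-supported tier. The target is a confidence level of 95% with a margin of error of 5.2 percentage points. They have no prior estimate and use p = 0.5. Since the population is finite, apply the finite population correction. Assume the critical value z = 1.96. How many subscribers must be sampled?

Unadjusted: n₀ = 1.96² × 0.50 × 0.50 / 0.052² ≈ 355.18, so n₀ = 356.
Finite population correction with N = 400: n = n₀ / (1 + (n₀−1)/N) = 356 / (1 + 355/400) = 356 / 1.8875 ≈ 188.61.
Rounding up, n = 189.

189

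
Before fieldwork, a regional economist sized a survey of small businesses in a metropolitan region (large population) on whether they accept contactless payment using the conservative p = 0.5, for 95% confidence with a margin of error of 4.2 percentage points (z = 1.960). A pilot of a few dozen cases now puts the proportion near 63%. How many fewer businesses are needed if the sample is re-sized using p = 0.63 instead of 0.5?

37

Conservative (p = 0.5): n = 1.960² × 0.25 / 0.042² ≈ 544.44 → 545.
Using p = 0.63: p(1−p) = 0.2331, so n = 1.960² × 0.2331 / 0.042² ≈ 507.64 → 508.
Reduction: 545 − 508 = 37.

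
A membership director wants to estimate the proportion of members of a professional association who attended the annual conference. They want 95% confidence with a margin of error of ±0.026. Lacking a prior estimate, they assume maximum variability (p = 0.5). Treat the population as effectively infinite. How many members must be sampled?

For 95% confidence, z = 1.960.
With p = 0.5, p(1−p) = 0.25.
n = z²·p(1−p)/E² = 1.960² × 0.2500 / 0.026² = 3.8416 × 0.2500 / 0.000676 ≈ 1420.71.
Rounding up gives n = 1421.

1421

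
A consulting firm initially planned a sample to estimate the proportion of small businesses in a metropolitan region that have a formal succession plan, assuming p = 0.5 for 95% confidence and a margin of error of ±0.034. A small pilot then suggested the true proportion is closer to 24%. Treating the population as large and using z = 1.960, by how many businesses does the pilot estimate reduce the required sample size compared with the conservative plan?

Conservative (p = 0.5): n = 1.960² × 0.25 / 0.034² ≈ 830.80 → 831.
Using p = 0.24: p(1−p) = 0.1824, so n = 1.960² × 0.1824 / 0.034² ≈ 606.15 → 607.
Reduction: 831 − 607 = 224.

224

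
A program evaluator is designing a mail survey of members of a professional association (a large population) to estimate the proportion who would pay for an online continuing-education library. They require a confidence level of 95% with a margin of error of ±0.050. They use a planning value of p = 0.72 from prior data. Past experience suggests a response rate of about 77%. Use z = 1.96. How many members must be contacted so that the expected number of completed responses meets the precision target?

Completed interviews needed: n₀ = 1.96² × 0.2016 / 0.050² ≈ 309.79 → 310.
At a 77% response rate, contacts needed = 310 / 0.77 ≈ 402.60 → 403.

403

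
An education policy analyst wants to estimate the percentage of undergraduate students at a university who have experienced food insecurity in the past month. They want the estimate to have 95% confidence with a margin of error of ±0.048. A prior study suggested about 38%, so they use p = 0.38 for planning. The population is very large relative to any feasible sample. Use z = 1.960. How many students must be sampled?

393

With p = 0.38, p(1−p) = 0.2356.
n = z²·p(1−p)/E² = 1.960² × 0.2356 / 0.048² = 3.8416 × 0.2356 / 0.002304 ≈ 392.83.
Rounding up gives n = 393.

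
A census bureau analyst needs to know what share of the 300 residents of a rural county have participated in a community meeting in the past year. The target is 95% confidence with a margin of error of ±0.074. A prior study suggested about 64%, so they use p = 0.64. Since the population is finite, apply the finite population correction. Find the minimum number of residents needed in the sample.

106

For 95% confidence, z = 1.960.
Unadjusted: n₀ = 1.960² × 0.64 × 0.36 / 0.074² ≈ 161.63, so n₀ = 162.
Finite population correction with N = 300: n = n₀ / (1 + (n₀−1)/N) = 162 / (1 + 161/300) = 162 / 1.5367 ≈ 105.42.
Rounding up, n = 106.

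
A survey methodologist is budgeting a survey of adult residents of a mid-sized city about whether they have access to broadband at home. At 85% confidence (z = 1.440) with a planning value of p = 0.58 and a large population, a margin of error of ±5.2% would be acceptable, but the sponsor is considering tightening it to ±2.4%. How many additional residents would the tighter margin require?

690

At ±5.2%: n = 1.440² × 0.2436 / 0.052² ≈ 186.81 → 187.
At ±2.4%: n = 1.440² × 0.2436 / 0.024² ≈ 876.96 → 877.
Additional respondents: 877 − 187 = 690.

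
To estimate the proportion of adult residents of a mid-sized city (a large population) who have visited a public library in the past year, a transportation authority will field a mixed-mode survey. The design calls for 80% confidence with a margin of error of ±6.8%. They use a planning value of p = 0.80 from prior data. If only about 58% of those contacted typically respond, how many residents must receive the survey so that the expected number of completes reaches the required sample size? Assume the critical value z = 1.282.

99

Completed interviews needed: n₀ = 1.282² × 0.1600 / 0.068² ≈ 56.87 → 57.
At a 58% response rate, contacts needed = 57 / 0.58 ≈ 98.28 → 99.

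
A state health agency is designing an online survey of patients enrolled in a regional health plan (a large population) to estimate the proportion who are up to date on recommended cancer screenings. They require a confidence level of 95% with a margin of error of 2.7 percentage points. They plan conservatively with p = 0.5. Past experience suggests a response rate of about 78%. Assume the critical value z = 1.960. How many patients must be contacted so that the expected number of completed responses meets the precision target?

Completed interviews needed: n₀ = 1.960² × 0.2500 / 0.027² ≈ 1317.42 → 1318.
At a 78% response rate, contacts needed = 1318 / 0.78 ≈ 1689.74 → 1690.

1690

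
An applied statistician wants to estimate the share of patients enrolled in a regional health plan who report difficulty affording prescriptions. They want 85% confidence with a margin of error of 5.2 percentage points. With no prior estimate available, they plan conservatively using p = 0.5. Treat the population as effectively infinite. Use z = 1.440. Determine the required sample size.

With p = 0.5, p(1−p) = 0.25.
n = z²·p(1−p)/E² = 1.440² × 0.2500 / 0.052² = 2.0736 × 0.2500 / 0.002704 ≈ 191.72.
Rounding up gives n = 192.

192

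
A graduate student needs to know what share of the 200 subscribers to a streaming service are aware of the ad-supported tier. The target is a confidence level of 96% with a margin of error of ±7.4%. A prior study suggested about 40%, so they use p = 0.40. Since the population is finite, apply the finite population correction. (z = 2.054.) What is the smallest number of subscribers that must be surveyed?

97

Unadjusted: n₀ = 2.054² × 0.40 × 0.60 / 0.074² ≈ 184.91, so n₀ = 185.
Finite population correction with N = 200: n = n₀ / (1 + (n₀−1)/N) = 185 / (1 + 184/200) = 185 / 1.9200 ≈ 96.35.
Rounding up, n = 97.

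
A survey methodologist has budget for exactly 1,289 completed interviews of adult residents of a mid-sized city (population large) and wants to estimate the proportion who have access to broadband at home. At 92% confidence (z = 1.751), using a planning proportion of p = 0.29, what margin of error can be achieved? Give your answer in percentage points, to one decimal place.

SE(p̂) = √[p(1−p)/n] = √[0.2059/1289] = 0.01264.
E = z × SE = 1.751 × 0.01264 = 0.02213, or 2.2 percentage points.

2.2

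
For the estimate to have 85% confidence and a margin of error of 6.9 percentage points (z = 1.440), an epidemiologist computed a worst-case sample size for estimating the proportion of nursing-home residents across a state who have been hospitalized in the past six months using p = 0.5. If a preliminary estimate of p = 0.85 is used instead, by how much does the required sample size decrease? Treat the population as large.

53

Conservative (p = 0.5): n = 1.440² × 0.25 / 0.069² ≈ 108.88 → 109.
Using p = 0.85: p(1−p) = 0.1275, so n = 1.440² × 0.1275 / 0.069² ≈ 55.53 → 56.
Reduction: 109 − 56 = 53.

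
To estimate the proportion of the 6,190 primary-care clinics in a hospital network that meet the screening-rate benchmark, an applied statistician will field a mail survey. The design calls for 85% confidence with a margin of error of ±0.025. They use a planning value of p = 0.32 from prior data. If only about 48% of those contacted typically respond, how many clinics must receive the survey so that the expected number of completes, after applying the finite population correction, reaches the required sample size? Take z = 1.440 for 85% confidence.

Completed interviews needed (unadjusted): n₀ = 1.440² × 0.2176 / 0.025² ≈ 721.94 → 722.
FPC for N = 6,190: n = 722 / (1 + 721/6190) = 722 / 1.1165 ≈ 646.68 → 647.
At a 48% response rate, contacts needed = 647 / 0.48 ≈ 1347.92 → 1348.

1348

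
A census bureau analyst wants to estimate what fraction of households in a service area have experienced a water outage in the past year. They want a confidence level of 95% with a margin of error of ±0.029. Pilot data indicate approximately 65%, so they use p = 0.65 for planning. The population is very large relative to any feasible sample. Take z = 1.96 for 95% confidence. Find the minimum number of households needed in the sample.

With p = 0.65, p(1−p) = 0.2275.
n = z²·p(1−p)/E² = 1.96² × 0.2275 / 0.029² = 3.8416 × 0.2275 / 0.000841 ≈ 1039.20.
Rounding up gives n = 1040.

1040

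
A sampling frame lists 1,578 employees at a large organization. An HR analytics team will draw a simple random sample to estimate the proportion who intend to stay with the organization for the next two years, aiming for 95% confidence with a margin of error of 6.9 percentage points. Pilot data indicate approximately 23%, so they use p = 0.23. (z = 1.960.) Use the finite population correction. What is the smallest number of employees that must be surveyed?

Unadjusted: n₀ = 1.960² × 0.23 × 0.77 / 0.069² ≈ 142.90, so n₀ = 143.
Finite population correction with N = 1,578: n = n₀ / (1 + (n₀−1)/N) = 143 / (1 + 142/1578) = 143 / 1.0900 ≈ 131.19.
Rounding up, n = 132.

132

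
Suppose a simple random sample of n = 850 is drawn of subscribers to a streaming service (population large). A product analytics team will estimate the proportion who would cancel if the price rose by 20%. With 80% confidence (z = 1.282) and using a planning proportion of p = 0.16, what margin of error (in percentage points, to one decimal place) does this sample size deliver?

SE(p̂) = √[p(1−p)/n] = √[0.1344/850] = 0.01257.
E = z × SE = 1.282 × 0.01257 = 0.01612, or 1.6 percentage points.

1.6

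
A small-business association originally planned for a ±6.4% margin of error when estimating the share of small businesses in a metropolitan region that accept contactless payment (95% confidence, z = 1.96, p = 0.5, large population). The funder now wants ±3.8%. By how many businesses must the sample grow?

431

At ±6.4%: n = 1.96² × 0.2500 / 0.064² ≈ 234.47 → 235.
At ±3.8%: n = 1.96² × 0.2500 / 0.038² ≈ 665.10 → 666.
Additional respondents: 666 − 235 = 431.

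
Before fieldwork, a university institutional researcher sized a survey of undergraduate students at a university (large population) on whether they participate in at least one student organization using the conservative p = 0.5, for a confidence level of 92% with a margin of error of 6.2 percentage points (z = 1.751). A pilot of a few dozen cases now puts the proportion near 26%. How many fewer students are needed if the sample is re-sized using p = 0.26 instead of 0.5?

Conservative (p = 0.5): n = 1.751² × 0.25 / 0.062² ≈ 199.40 → 200.
Using p = 0.26: p(1−p) = 0.1924, so n = 1.751² × 0.1924 / 0.062² ≈ 153.46 → 154.
Reduction: 200 − 154 = 46.

46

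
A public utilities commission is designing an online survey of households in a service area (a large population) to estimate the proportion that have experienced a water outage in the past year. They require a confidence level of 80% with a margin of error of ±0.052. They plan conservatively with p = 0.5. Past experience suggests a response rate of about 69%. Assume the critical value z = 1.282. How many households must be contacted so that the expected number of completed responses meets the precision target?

221

Completed interviews needed: n₀ = 1.282² × 0.2500 / 0.052² ≈ 151.95 → 152.
At a 69% response rate, contacts needed = 152 / 0.69 ≈ 220.29 → 221.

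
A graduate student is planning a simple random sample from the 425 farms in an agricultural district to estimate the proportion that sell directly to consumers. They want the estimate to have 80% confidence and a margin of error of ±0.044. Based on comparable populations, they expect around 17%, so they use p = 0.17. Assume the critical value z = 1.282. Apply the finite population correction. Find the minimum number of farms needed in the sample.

Unadjusted: n₀ = 1.282² × 0.17 × 0.83 / 0.044² ≈ 119.78, so n₀ = 120.
Finite population correction with N = 425: n = n₀ / (1 + (n₀−1)/N) = 120 / (1 + 119/425) = 120 / 1.2800 ≈ 93.75.
Rounding up, n = 94.

94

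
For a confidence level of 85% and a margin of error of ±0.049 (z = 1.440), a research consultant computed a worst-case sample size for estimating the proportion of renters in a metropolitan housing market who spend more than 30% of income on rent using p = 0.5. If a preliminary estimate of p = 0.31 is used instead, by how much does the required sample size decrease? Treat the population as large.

31

Conservative (p = 0.5): n = 1.440² × 0.25 / 0.049² ≈ 215.91 → 216.
Using p = 0.31: p(1−p) = 0.2139, so n = 1.440² × 0.2139 / 0.049² ≈ 184.73 → 185.
Reduction: 216 − 185 = 31.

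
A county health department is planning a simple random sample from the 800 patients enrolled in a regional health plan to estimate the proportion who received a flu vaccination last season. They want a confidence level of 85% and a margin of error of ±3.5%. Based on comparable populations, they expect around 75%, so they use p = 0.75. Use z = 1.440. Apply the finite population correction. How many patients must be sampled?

228

Unadjusted: n₀ = 1.440² × 0.75 × 0.25 / 0.035² ≈ 317.39, so n₀ = 318.
Finite population correction with N = 800: n = n₀ / (1 + (n₀−1)/N) = 318 / (1 + 317/800) = 318 / 1.3962 ≈ 227.75.
Rounding up, n = 228.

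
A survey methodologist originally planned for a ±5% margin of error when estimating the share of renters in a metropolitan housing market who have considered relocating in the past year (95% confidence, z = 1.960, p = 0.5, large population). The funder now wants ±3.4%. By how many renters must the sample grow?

At ±5%: n = 1.960² × 0.2500 / 0.050² ≈ 384.16 → 385.
At ±3.4%: n = 1.960² × 0.2500 / 0.034² ≈ 830.80 → 831.
Additional respondents: 831 − 385 = 446.

446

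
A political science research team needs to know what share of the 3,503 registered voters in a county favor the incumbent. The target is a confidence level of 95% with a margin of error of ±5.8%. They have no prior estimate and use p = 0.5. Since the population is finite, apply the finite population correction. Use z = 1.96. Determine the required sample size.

Unadjusted: n₀ = 1.96² × 0.50 × 0.50 / 0.058² ≈ 285.49, so n₀ = 286.
Finite population correction with N = 3,503: n = n₀ / (1 + (n₀−1)/N) = 286 / (1 + 285/3503) = 286 / 1.0814 ≈ 264.48.
Rounding up, n = 265.

265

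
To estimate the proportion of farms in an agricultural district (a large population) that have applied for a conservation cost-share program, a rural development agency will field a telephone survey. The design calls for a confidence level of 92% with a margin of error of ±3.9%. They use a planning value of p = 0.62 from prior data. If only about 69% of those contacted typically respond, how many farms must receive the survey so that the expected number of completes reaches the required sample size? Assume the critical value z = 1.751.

Completed interviews needed: n₀ = 1.751² × 0.2356 / 0.039² ≈ 474.92 → 475.
At a 69% response rate, contacts needed = 475 / 0.69 ≈ 688.41 → 689.

689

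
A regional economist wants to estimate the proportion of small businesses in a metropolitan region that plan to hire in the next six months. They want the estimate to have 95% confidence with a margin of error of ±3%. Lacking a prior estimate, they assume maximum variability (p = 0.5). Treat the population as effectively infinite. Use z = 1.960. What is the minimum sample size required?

1068

With p = 0.5, p(1−p) = 0.25.
n = z²·p(1−p)/E² = 1.960² × 0.2500 / 0.030² = 3.8416 × 0.2500 / 0.000900 ≈ 1067.11.
Rounding up gives n = 1068.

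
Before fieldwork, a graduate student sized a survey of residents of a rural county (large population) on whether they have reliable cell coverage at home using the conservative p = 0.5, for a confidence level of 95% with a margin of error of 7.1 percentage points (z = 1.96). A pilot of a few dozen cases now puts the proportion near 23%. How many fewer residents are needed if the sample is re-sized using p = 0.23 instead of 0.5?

Conservative (p = 0.5): n = 1.96² × 0.25 / 0.071² ≈ 190.52 → 191.
Using p = 0.23: p(1−p) = 0.1771, so n = 1.96² × 0.1771 / 0.071² ≈ 134.96 → 135.
Reduction: 191 − 135 = 56.

56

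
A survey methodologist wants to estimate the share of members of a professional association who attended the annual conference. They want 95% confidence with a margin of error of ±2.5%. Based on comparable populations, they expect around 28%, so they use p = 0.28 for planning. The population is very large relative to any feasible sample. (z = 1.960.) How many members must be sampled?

1240

With p = 0.28, p(1−p) = 0.2016.
n = z²·p(1−p)/E² = 1.960² × 0.2016 / 0.025² = 3.8416 × 0.2016 / 0.000625 ≈ 1239.15.
Rounding up gives n = 1240.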